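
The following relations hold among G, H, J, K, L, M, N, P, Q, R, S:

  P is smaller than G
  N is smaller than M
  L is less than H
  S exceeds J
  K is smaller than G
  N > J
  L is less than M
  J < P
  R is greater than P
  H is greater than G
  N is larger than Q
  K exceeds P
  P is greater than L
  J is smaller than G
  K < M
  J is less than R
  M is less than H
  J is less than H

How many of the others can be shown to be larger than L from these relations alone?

From L the given relations immediately reach P, M, H.
From those, K, G, R — 6 in total.
No other element is forced above L by the given relations, so the count is 6.

6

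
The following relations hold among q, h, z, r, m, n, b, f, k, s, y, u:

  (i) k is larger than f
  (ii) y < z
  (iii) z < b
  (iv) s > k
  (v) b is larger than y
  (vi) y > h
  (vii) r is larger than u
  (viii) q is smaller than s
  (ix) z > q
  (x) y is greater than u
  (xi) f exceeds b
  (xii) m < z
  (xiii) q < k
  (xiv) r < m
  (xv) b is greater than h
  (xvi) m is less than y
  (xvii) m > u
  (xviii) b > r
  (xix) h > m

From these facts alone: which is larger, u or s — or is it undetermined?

u < r < m < h < y < z < b < f < k < s, by transitivity through r, m, h, y, z, b, f, k.
So s is larger.

s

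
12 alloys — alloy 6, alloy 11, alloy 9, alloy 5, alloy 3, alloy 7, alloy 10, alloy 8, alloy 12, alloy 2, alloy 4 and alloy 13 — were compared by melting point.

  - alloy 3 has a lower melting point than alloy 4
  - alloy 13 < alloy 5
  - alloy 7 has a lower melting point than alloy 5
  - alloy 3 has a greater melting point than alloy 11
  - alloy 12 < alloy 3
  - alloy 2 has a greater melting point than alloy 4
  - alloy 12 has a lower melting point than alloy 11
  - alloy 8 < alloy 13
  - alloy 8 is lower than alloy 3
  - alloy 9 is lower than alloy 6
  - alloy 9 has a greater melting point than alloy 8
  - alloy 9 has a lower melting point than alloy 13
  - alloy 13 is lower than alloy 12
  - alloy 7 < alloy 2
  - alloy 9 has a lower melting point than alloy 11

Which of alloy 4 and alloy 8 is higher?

alloy 8 < alloy 13 < alloy 12 < alloy 11 < alloy 3 < alloy 4, by transitivity through alloy 13, alloy 12, alloy 11, alloy 3.
So alloy 8 < alloy 4; alloy 4 is the higher of the two.

alloy 4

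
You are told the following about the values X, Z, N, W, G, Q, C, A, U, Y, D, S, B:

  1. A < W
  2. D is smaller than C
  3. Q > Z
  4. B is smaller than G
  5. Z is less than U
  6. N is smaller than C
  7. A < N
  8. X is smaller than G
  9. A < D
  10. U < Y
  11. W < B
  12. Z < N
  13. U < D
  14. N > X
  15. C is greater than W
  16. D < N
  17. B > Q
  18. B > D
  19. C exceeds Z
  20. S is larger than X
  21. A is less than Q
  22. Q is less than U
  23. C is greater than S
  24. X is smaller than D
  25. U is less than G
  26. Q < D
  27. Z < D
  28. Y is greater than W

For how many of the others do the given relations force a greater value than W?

4

The elements the relations force above W are Y, C, B, G — no chain reaches any other.
That is 4.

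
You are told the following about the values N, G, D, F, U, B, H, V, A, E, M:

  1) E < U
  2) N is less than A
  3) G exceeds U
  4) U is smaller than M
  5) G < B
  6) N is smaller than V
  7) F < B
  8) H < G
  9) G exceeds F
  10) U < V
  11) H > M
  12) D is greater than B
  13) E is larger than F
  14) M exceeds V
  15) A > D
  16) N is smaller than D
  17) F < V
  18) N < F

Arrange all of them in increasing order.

Each adjacent pair is fixed by a given relation: N < F; F < E; E < U; U < V; V < M; M < H; H < G; G < B; B < D; D < A. Chaining them end to end gives the full order.

N < F < E < U < V < M < H < G < B < D < A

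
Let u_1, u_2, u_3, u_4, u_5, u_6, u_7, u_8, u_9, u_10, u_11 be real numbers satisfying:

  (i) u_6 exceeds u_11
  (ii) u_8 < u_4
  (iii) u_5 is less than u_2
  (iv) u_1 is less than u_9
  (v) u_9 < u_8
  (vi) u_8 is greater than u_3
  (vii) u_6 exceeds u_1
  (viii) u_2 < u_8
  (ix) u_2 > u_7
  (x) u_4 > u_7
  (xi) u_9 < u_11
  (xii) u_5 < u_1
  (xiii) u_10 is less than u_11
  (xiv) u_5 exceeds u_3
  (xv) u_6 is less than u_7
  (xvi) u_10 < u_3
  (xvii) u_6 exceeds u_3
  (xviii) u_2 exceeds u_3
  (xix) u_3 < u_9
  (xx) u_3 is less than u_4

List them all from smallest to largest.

Nothing is placed below u_10, so it is least; from there u_10 < u_3; u_3 < u_5; u_5 < u_1; u_1 < u_9; u_9 < u_11; u_11 < u_6; u_6 < u_7; u_7 < u_2; u_2 < u_8; u_8 < u_4, each given directly.

u_10 < u_3 < u_5 < u_1 < u_9 < u_11 < u_6 < u_7 < u_2 < u_8 < u_4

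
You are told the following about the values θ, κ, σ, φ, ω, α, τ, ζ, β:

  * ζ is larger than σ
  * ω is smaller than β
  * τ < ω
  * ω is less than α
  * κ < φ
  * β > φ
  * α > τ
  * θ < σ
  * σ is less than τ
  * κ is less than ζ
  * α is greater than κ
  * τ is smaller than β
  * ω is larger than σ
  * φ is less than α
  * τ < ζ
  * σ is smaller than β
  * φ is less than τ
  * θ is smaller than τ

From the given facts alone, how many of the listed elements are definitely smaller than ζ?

From ζ the given relations immediately reach κ, σ, τ.
From those, θ, φ — 5 in total.
Nothing else is reachable below ζ; 5 in all.

5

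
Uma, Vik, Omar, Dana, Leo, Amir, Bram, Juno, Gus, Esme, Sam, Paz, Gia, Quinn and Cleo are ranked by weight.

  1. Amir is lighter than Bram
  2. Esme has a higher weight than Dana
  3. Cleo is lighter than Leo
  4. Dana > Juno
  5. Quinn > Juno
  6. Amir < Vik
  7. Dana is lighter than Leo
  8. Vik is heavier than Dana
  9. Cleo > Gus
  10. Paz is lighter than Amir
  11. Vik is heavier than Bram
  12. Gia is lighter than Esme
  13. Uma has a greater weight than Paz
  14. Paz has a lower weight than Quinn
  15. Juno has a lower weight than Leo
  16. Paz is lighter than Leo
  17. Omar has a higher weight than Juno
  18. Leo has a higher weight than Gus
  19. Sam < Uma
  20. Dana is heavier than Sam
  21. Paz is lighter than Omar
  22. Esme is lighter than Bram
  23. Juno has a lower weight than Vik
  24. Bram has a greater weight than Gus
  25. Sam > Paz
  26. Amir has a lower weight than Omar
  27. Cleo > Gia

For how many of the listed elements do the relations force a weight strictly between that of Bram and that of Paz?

Chaining upward from Paz reaches: Amir, Sam, Omar, Uma, Quinn, Dana, Esme, Vik, Leo.
Chaining downward from Bram reaches: Amir, Sam, Juno, Gia, Dana, Gus, Esme.
Strictly between Paz and Bram are those in both lists: Amir, Sam, Dana, Esme — 4 elements.

4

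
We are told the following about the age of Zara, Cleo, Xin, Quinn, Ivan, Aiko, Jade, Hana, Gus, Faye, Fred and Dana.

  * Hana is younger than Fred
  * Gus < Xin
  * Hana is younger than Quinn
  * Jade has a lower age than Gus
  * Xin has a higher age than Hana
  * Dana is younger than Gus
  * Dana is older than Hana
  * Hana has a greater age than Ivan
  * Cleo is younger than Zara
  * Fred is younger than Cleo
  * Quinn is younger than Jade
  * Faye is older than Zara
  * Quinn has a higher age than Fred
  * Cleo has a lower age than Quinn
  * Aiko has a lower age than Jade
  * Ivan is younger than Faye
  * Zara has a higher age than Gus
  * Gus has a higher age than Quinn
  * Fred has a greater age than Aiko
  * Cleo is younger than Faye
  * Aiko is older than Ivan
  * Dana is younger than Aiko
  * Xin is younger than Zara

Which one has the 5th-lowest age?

The consecutive relations fix a unique order: Ivan < Hana < Dana < Aiko < Fred < Cleo < Quinn < Jade < Gus < Xin < Zara < Faye.
The 5th smallest is Fred.

Fred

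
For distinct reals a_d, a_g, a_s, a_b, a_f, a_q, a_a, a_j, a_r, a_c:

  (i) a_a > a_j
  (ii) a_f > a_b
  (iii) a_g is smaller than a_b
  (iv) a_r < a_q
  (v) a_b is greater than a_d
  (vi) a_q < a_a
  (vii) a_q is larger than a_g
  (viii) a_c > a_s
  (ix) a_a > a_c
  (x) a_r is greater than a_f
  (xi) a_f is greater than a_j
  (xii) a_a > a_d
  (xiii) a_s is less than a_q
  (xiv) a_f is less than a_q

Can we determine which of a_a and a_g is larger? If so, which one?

a_a

The relevant relations are a_g < a_b; a_b < a_f; a_f < a_r; a_r < a_q; a_q < a_a.
Chaining these gives a_g < a_b < a_f < a_r < a_q < a_a.
So a_a is larger.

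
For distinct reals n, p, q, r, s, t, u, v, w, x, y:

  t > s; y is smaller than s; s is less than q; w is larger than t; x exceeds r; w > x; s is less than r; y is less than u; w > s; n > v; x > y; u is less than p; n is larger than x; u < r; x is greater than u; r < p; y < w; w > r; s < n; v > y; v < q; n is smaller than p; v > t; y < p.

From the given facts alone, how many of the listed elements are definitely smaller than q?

Directly below q: s, v.
One step further: y, t (4 so far).
No other element is forced below q by the given relations, so the count is 4.

4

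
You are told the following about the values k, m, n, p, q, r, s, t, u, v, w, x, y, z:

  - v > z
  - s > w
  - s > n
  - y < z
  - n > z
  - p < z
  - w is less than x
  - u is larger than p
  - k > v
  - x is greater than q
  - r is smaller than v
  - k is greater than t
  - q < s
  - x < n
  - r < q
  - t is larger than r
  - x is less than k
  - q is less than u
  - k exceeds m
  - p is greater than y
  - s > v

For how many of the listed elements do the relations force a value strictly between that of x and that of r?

1

The relations place r below x. An element lies strictly between them when it is forced above r and also forced below x.
Above r: {q, u, v, n, s, t, k}. Below x: {w, q}.
Intersection: {q} — 1.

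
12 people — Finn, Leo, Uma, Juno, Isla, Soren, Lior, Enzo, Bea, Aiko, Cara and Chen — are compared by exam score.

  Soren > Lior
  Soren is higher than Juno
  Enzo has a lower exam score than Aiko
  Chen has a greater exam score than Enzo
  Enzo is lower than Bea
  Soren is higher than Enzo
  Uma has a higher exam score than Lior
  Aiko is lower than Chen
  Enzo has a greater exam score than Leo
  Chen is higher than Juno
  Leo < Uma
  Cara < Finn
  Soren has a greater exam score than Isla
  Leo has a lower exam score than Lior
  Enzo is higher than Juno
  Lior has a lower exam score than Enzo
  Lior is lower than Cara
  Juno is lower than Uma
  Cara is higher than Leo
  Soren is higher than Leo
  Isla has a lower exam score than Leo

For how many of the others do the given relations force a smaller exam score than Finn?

4

Directly below Finn: Cara.
One step further: Leo, Lior (3 so far).
One step further: Isla (4 so far).
No other element is forced below Finn by the given relations, so the count is 4.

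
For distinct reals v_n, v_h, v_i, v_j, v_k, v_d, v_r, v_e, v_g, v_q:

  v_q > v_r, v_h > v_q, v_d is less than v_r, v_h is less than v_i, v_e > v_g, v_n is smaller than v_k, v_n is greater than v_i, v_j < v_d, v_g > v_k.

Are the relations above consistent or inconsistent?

consistent

Every relation is compatible with v_j < v_d < v_r < v_q < v_h < v_i < v_n < v_k < v_g < v_e; the set is consistent.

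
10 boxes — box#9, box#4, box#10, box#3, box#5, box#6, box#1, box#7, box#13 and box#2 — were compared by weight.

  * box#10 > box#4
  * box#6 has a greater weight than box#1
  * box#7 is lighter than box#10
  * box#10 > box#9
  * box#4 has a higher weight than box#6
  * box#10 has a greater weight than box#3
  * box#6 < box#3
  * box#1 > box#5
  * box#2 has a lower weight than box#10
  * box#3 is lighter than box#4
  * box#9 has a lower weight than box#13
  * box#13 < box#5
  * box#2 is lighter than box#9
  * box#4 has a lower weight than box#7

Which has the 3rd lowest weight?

box#13

Chaining the given pairs: box#2 < box#9 < box#13 < box#5 < box#1 < box#6 < box#3 < box#4 < box#7 < box#10.
Counting 3 from the smallest end gives box#13.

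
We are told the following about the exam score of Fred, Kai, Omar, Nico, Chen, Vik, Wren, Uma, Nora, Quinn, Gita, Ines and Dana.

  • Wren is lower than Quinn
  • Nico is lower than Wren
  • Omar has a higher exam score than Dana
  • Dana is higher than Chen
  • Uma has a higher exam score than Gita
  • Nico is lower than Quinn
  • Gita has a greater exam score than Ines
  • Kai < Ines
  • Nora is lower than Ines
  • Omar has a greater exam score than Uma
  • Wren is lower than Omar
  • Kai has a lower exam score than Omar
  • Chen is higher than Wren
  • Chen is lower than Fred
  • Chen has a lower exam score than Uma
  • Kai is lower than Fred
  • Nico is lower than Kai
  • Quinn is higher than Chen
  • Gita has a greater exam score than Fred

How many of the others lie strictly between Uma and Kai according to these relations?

The relations place Kai below Uma. An element lies strictly between them when it is forced above Kai and also forced below Uma.
Above Kai: {Ines, Fred, Gita, Omar}. Below Uma: {Nico, Wren, Nora, Chen, Ines, Fred, Gita}.
Intersection: {Ines, Fred, Gita} — 3.

3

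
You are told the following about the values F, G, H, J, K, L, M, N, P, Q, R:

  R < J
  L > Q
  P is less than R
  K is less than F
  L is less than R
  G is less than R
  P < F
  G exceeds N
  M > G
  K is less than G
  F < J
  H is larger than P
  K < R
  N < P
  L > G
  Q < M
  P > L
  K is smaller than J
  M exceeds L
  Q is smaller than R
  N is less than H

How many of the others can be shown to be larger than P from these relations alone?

The elements the relations force above P are F, H, R, J — no chain reaches any other.
That is 4.

4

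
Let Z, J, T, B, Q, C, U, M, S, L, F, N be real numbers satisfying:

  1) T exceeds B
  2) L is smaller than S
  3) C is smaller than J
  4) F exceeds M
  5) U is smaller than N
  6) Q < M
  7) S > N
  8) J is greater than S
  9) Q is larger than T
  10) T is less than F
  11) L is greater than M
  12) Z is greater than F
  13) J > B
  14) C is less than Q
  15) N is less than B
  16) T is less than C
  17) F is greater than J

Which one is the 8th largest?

Chaining the given pairs: U < N < B < T < C < Q < M < L < S < J < F < Z.
Counting 8 from the largest end gives C.

C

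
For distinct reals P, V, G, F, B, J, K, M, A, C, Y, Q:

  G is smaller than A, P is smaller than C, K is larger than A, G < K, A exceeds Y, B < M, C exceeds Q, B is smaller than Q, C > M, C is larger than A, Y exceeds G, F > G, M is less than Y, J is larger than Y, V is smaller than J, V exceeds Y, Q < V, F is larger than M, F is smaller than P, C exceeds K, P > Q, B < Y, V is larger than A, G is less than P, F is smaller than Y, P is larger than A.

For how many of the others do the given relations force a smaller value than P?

From P the given relations immediately reach Q, G, F, A.
From those, B, M, Y — 7 in total.
No other element is forced below P by the given relations, so the count is 7.

7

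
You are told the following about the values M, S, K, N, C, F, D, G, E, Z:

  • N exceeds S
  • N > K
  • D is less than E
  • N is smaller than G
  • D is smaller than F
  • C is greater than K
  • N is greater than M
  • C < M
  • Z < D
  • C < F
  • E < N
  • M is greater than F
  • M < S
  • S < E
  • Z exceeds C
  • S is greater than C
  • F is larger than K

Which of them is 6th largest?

The consecutive relations fix a unique order: K < C < Z < D < F < M < S < E < N < G.
Counting 6 from the largest end gives F.

F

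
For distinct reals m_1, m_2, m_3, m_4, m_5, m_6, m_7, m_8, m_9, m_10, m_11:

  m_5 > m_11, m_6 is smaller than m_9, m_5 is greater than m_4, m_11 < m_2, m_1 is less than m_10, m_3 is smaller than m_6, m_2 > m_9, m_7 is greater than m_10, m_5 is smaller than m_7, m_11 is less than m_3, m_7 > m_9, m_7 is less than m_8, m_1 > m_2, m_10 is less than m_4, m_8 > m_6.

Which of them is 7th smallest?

m_10

Chaining the given pairs: m_11 < m_3 < m_6 < m_9 < m_2 < m_1 < m_10 < m_4 < m_5 < m_7 < m_8.
Counting 7 from the smallest end gives m_10.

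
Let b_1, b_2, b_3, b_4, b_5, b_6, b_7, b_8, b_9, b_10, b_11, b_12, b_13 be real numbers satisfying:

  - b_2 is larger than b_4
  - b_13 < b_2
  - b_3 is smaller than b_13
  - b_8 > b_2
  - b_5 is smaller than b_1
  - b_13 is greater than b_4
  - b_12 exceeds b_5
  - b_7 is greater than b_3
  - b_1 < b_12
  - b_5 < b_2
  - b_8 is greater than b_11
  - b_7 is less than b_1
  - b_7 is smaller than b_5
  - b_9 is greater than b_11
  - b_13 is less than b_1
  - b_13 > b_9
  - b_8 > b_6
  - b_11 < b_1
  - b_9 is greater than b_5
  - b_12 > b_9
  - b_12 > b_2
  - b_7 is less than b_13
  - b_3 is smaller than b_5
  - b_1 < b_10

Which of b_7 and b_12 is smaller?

Link the given pairs in sequence: b_7 < b_5; b_5 < b_9; b_9 < b_13; b_13 < b_2; b_2 < b_12.
Chaining these gives b_7 < b_5 < b_9 < b_13 < b_2 < b_12.
So b_7 < b_12; b_7 is the smaller of the two.

b_7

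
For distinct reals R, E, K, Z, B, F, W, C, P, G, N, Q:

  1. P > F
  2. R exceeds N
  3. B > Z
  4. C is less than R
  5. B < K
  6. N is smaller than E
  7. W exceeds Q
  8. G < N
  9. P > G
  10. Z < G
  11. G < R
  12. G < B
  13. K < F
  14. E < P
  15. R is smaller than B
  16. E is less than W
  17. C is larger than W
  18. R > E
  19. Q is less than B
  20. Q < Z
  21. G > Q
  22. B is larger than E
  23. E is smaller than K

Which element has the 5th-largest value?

Piecing the relations together gives one ordering: Q < Z < G < N < E < W < C < R < B < K < F < P.
Counting 5 from the largest end gives R.

R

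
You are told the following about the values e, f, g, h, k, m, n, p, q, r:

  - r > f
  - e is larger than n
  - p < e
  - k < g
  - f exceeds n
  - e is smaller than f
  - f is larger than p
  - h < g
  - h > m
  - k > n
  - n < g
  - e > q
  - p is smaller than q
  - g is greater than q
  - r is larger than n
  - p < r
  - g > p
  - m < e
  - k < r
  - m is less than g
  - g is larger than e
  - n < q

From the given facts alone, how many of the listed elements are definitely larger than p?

5

Directly above p: q, e, g, f, r.
No other element is forced above p by the given relations, so the count is 5.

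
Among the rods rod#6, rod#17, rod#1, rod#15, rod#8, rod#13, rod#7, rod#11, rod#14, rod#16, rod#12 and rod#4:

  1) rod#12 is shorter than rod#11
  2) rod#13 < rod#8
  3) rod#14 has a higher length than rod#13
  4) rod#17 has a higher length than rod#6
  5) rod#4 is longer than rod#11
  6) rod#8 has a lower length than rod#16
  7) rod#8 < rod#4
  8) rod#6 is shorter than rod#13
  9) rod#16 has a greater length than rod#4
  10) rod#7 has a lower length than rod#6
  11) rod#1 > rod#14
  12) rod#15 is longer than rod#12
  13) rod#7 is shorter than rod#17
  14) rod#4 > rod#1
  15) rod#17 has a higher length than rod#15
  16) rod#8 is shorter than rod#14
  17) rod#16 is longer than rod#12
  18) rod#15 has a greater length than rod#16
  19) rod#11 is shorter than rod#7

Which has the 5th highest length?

rod#1

Chaining the given pairs: rod#12 < rod#11 < rod#7 < rod#6 < rod#13 < rod#8 < rod#14 < rod#1 < rod#4 < rod#16 < rod#15 < rod#17.
The 5th largest is rod#1.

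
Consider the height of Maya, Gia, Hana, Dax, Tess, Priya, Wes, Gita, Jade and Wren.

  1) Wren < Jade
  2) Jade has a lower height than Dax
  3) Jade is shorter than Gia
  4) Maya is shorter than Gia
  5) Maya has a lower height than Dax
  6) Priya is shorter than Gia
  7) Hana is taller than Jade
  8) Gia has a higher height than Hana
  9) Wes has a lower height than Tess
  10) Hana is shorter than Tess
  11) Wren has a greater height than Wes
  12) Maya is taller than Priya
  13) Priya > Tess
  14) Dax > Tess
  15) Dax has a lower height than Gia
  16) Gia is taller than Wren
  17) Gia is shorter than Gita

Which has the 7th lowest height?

The consecutive relations fix a unique order: Wes < Wren < Jade < Hana < Tess < Priya < Maya < Dax < Gia < Gita.
The 7th smallest is Maya.

Maya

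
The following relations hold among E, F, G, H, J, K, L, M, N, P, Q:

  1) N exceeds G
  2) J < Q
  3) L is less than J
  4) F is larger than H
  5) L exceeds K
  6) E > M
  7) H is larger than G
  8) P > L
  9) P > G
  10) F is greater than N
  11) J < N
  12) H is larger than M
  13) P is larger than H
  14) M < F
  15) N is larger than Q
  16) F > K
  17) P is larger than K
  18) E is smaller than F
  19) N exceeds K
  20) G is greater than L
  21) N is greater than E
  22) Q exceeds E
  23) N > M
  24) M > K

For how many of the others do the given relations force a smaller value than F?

From F the given relations immediately reach K, M, E, H, N.
From those, J, G, Q — 8 in total.
From those, L — 9 in total.
No other element is forced below F by the given relations, so the count is 9.

9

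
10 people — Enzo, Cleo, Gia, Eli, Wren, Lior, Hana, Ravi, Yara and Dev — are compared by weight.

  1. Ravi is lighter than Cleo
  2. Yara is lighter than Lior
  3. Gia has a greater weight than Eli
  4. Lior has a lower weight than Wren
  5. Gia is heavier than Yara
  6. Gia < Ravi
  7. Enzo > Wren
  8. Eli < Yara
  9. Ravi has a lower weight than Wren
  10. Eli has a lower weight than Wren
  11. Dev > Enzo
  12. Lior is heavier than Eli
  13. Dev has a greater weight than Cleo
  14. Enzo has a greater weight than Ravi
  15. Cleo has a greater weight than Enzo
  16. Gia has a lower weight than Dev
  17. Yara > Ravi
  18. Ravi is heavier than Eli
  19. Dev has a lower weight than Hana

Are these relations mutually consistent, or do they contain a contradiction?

inconsistent

Chaining the given relations yields Gia < Ravi < Yara, so Gia < Yara. But one relation states Yara < Gia. These cannot both hold.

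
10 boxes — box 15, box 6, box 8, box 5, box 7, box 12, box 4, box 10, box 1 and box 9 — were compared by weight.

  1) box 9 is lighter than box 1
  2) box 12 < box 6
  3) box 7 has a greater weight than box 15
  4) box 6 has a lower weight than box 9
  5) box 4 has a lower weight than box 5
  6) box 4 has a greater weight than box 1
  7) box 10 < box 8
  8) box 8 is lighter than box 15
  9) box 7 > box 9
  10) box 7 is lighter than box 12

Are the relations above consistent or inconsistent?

We have box 9 < box 7 stated directly, yet also box 7 < box 12 < box 6 < box 9 by chaining the others — so box 7 < box 9. Contradiction.

inconsistent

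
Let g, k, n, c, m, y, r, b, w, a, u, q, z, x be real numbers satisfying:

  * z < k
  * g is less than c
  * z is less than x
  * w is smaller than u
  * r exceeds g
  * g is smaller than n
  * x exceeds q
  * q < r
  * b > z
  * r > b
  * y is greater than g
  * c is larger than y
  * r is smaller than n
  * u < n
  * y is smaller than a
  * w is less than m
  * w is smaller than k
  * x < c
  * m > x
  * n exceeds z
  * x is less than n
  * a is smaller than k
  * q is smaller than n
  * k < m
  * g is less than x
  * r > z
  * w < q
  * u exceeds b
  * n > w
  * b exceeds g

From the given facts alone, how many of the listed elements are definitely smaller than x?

4

Directly below x: z, g, q.
One step further: w (4 so far).
Nothing else is reachable below x; 4 in all.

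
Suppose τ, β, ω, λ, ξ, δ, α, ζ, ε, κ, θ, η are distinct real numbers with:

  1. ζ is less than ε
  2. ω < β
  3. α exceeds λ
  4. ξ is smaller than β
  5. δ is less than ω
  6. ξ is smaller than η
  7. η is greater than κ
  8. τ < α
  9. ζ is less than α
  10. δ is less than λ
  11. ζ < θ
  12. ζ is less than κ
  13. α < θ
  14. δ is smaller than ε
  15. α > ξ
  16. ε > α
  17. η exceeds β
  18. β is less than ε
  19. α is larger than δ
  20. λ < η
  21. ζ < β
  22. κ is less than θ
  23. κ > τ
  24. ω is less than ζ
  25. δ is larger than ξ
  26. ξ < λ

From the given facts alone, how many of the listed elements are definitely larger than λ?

4

From λ the given relations immediately reach α, η.
From those, ε, θ — 4 in total.
Nothing else is reachable above λ; 4 in all.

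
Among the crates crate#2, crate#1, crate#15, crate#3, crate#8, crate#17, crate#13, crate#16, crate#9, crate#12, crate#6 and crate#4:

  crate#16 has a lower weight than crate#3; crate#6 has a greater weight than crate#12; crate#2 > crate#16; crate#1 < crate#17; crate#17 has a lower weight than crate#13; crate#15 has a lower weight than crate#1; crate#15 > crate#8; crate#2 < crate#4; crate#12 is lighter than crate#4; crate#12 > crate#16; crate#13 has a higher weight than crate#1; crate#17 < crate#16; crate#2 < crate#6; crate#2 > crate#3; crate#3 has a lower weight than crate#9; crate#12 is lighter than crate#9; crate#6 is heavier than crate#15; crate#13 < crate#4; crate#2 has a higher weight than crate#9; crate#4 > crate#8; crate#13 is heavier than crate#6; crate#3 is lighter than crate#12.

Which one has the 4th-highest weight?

crate#2

Chaining the given pairs: crate#8 < crate#15 < crate#1 < crate#17 < crate#16 < crate#3 < crate#12 < crate#9 < crate#2 < crate#6 < crate#13 < crate#4.
The 4th largest is crate#2.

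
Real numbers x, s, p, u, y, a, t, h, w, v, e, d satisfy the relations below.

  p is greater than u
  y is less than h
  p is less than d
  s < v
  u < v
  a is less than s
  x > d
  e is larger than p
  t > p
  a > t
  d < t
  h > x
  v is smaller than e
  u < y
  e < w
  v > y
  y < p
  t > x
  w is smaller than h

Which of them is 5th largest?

Piecing the relations together gives one ordering: u < y < p < d < x < t < a < s < v < e < w < h.
Counting 5 from the largest end gives s.

s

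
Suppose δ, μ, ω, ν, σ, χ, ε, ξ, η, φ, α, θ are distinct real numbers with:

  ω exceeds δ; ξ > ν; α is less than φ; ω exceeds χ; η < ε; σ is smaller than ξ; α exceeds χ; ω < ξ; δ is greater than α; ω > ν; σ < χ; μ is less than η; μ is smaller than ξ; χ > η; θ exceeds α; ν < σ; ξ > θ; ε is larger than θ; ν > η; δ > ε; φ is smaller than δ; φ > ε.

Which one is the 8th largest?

χ

Chaining the given pairs: μ < η < ν < σ < χ < α < θ < ε < φ < δ < ω < ξ.
Counting 8 from the largest end gives χ.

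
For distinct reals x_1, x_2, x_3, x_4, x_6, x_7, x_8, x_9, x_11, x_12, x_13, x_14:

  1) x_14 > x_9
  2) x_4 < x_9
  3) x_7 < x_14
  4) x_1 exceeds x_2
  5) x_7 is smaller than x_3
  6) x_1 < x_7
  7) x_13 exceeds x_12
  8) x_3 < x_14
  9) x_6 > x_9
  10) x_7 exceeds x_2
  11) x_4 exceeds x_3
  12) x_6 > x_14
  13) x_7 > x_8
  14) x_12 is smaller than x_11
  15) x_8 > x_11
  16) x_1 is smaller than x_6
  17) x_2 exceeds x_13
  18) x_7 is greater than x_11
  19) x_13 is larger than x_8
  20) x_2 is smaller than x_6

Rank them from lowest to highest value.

The consecutive links are each given: x_12 < x_11; x_11 < x_8; x_8 < x_13; x_13 < x_2; x_2 < x_1; x_1 < x_7; x_7 < x_3; x_3 < x_4; x_4 < x_9; x_9 < x_14; x_14 < x_6.

x_12 < x_11 < x_8 < x_13 < x_2 < x_1 < x_7 < x_3 < x_4 < x_9 < x_14 < x_6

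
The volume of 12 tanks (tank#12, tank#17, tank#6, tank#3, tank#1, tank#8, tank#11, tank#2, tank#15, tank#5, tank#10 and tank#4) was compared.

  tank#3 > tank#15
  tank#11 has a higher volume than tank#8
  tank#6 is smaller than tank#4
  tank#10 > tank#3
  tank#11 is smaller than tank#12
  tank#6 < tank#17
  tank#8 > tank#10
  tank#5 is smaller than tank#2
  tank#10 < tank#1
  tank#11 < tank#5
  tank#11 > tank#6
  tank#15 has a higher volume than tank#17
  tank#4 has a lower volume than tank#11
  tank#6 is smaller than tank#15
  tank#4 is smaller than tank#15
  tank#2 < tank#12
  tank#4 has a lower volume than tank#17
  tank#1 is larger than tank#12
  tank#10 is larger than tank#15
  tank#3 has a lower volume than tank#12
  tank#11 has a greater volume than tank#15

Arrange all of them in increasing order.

Each adjacent pair is fixed by a given relation: tank#6 < tank#4; tank#4 < tank#17; tank#17 < tank#15; tank#15 < tank#3; tank#3 < tank#10; tank#10 < tank#8; tank#8 < tank#11; tank#11 < tank#5; tank#5 < tank#2; tank#2 < tank#12; tank#12 < tank#1. Chaining them end to end gives the full order.

tank#6 < tank#4 < tank#17 < tank#15 < tank#3 < tank#10 < tank#8 < tank#11 < tank#5 < tank#2 < tank#12 < tank#1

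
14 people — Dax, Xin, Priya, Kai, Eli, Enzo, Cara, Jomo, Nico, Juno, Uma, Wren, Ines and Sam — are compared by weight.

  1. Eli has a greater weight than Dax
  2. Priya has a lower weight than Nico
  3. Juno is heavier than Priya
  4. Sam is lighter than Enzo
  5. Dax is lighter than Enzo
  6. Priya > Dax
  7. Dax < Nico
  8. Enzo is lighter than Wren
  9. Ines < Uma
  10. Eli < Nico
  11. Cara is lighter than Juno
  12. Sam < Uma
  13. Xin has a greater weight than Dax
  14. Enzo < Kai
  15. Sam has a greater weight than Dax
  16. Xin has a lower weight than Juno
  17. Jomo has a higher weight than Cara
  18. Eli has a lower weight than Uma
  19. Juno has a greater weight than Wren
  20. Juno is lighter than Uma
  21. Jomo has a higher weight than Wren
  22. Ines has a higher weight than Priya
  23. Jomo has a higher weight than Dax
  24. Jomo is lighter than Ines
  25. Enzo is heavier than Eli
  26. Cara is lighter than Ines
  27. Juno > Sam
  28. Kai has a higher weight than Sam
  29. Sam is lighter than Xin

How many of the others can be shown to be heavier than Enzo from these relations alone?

6

The elements the relations force above Enzo are Wren, Jomo, Ines, Juno, Uma, Kai — no chain reaches any other.
That is 6.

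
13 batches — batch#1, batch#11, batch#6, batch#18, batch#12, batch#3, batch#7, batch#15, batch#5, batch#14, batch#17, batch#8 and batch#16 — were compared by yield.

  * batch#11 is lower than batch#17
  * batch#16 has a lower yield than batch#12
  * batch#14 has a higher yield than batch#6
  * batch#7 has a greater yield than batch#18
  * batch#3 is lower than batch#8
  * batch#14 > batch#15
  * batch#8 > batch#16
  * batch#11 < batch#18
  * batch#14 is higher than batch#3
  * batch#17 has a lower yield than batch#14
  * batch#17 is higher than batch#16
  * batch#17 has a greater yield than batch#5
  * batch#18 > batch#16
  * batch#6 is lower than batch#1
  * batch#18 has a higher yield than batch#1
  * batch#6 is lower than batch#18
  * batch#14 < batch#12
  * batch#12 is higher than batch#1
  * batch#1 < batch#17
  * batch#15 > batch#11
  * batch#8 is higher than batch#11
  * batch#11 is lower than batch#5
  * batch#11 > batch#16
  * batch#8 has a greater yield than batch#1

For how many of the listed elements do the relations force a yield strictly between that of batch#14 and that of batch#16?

4

Chaining upward from batch#16 reaches: batch#11, batch#5, batch#15, batch#17, batch#18, batch#8, batch#7, batch#12.
Chaining downward from batch#14 reaches: batch#6, batch#3, batch#11, batch#5, batch#15, batch#1, batch#17.
Strictly between batch#16 and batch#14 are those in both lists: batch#11, batch#5, batch#15, batch#17 — 4 elements.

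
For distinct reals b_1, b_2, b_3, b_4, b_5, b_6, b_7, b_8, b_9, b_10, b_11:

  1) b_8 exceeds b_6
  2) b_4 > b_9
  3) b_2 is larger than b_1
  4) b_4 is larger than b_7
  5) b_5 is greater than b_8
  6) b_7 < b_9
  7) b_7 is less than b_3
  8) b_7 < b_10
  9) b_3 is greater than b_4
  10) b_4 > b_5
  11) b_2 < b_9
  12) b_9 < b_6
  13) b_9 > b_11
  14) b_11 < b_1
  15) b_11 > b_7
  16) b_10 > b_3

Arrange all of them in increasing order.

The consecutive links are each given: b_7 < b_11; b_11 < b_1; b_1 < b_2; b_2 < b_9; b_9 < b_6; b_6 < b_8; b_8 < b_5; b_5 < b_4; b_4 < b_3; b_3 < b_10.

b_7 < b_11 < b_1 < b_2 < b_9 < b_6 < b_8 < b_5 < b_4 < b_3 < b_10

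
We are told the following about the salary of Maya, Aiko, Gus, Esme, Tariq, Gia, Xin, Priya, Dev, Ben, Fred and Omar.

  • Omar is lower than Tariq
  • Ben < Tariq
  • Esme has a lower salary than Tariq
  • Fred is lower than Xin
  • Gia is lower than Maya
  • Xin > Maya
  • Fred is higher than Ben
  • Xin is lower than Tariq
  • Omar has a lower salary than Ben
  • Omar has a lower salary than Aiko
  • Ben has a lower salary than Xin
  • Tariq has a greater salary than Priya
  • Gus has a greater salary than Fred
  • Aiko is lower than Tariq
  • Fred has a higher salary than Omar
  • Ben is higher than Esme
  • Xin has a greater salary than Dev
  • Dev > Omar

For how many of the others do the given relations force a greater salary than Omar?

From Omar the given relations immediately reach Aiko, Ben, Fred, Dev, Tariq.
From those, Gus, Xin — 7 in total.
Nothing else is reachable above Omar; 7 in all.

7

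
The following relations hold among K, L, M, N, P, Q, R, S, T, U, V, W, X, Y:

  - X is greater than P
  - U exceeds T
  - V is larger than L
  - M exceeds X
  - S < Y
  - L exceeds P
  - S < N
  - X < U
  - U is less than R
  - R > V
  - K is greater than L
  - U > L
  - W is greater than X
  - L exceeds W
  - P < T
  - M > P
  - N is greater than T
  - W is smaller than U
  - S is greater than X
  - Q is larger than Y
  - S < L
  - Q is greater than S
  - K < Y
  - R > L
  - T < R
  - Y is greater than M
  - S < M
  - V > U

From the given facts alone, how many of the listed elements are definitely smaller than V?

Directly below V: L, U.
One step further: P, X, S, T, W (7 so far).
Nothing else is reachable below V; 7 in all.

7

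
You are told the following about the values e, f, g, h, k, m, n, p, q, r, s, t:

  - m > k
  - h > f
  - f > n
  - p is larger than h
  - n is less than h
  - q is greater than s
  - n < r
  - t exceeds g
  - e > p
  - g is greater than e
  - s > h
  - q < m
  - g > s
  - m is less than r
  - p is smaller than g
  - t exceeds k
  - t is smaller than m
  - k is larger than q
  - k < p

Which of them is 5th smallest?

Piecing the relations together gives one ordering: n < f < h < s < q < k < p < e < g < t < m < r.
The 5th smallest is q.

q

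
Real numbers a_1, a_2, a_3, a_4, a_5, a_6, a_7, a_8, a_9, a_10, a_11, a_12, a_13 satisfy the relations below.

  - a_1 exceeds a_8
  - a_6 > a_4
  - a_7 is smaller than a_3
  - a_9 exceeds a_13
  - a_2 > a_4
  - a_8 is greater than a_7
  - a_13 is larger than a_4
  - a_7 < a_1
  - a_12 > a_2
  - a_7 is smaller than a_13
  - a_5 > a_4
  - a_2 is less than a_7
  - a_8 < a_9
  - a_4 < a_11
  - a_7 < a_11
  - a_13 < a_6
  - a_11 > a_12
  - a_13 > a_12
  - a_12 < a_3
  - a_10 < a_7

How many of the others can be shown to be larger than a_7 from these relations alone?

7

The elements the relations force above a_7 are a_11, a_13, a_3, a_6, a_8, a_1, a_9 — no chain reaches any other.
That is 7.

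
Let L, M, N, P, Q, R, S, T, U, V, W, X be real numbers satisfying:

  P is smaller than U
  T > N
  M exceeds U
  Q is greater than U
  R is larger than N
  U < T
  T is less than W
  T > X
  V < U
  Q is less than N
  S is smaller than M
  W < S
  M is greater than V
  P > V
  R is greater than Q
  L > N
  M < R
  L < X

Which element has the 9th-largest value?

Q

Piecing the relations together gives one ordering: V < P < U < Q < N < L < X < T < W < S < M < R.
Counting 9 from the largest end gives Q.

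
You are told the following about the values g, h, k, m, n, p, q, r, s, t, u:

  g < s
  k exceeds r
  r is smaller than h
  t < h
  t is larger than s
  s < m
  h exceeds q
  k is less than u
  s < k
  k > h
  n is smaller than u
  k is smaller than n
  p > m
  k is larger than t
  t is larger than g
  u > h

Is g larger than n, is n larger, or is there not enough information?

Chaining the given relations: g < s < t < h < k < n.
So n is larger.

n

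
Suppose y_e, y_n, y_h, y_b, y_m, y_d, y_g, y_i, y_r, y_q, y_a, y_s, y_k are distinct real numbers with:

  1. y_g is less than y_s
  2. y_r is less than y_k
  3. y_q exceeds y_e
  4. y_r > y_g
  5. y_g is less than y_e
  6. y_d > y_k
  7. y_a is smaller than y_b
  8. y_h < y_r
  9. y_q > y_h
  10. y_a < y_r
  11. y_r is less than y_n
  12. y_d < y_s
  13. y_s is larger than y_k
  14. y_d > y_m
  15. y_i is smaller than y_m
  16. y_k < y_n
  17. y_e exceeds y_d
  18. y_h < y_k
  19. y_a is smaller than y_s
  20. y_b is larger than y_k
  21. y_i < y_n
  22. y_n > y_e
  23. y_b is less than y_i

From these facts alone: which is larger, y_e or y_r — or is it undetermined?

y_e

y_r < y_k and y_k < y_b give y_r < y_b.
Then y_b < y_i extends the chain to y_i.
Then y_i < y_m extends the chain to y_m.
With y_m < y_d: y_r < y_k < y_b < y_i < y_m < y_d.
Then y_d < y_e extends the chain to y_e.
So y_e is larger.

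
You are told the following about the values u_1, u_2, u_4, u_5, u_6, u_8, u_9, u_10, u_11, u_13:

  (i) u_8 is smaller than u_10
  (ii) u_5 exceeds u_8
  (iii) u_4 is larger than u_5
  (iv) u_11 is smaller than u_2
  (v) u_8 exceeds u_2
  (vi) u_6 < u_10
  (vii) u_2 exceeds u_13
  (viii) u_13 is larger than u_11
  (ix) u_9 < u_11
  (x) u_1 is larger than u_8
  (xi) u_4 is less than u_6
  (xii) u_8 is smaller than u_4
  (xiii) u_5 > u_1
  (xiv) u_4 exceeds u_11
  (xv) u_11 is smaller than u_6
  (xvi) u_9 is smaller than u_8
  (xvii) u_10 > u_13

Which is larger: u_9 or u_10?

u_10

Following the relations from u_9: u_9 < u_11 < u_13 < u_2 < u_8 < u_1 < u_5 < u_4 < u_6 < u_10.
So u_9 < u_10; u_10 is the larger of the two.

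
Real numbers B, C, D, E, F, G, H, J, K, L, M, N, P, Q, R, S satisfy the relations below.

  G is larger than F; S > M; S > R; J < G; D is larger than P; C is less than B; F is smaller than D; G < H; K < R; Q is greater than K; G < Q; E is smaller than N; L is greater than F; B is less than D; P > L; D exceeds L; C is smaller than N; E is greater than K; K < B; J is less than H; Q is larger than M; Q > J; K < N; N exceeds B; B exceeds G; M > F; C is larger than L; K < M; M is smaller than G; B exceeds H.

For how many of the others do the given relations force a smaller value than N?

The elements the relations force below N are K, F, M, L, C, J, G, E, H, B — no chain reaches any other.
That is 10.

10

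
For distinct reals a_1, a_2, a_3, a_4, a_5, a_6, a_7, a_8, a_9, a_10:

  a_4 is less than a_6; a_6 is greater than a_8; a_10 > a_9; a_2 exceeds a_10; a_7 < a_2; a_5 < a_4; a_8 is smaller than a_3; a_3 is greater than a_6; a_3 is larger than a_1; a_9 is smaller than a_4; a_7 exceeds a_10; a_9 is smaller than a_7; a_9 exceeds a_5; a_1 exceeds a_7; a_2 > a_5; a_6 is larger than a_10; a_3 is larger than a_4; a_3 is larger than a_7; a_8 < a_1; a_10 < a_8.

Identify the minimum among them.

a_5

a_9 is not least since a_5 < a_9; a_10 is not least since a_9 < a_10; a_8 is not least since a_10 < a_8; a_4 is not least since a_5 < a_4; a_7 is not least since a_10 < a_7; a_6 is not least since a_4 < a_6; a_2 is not least since a_7 < a_2; a_1 is not least since a_8 < a_1; a_3 is not least since a_4 < a_3.
Only a_5 has nothing below it, so a_5 is the minimum.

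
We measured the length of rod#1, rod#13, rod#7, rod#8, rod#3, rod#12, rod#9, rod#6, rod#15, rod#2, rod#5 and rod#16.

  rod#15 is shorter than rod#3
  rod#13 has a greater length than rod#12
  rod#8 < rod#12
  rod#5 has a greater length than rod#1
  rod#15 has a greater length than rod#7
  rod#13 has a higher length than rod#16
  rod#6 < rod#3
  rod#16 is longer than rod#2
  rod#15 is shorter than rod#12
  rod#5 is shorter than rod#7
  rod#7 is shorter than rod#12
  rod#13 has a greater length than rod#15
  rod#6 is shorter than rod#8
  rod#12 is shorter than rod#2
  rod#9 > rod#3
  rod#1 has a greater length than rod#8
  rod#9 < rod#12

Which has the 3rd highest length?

rod#2

Chaining the given pairs: rod#6 < rod#8 < rod#1 < rod#5 < rod#7 < rod#15 < rod#3 < rod#9 < rod#12 < rod#2 < rod#16 < rod#13.
Counting 3 from the largest end gives rod#2.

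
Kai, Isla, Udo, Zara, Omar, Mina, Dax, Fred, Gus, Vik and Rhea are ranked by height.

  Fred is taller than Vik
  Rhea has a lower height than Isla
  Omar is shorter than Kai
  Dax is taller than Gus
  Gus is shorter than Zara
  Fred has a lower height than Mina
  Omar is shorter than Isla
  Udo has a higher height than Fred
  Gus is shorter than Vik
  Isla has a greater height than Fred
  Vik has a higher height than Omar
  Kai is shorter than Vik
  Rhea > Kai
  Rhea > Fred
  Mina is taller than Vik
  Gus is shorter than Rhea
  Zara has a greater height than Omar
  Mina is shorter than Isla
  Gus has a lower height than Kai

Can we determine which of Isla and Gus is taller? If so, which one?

Isla

Link the given pairs in sequence: Gus < Kai; Kai < Vik; Vik < Fred; Fred < Rhea; Rhea < Isla.
Together: Gus < Kai < Vik < Fred < Rhea < Isla.
So Isla is taller.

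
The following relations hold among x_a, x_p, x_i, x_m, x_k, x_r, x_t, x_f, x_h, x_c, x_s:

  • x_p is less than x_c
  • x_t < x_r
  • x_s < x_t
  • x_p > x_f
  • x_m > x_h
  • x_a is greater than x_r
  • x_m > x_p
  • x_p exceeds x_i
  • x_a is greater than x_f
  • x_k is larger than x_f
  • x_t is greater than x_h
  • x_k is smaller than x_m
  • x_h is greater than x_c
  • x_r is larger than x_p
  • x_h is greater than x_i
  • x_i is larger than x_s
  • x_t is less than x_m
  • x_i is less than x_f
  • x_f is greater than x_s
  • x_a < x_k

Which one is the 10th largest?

Piecing the relations together gives one ordering: x_s < x_i < x_f < x_p < x_c < x_h < x_t < x_r < x_a < x_k < x_m.
The 10th largest is x_i.

x_i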